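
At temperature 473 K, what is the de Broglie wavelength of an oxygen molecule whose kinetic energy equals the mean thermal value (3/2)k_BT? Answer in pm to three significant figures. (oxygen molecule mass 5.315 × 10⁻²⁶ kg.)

λ = 20.5 pm

KE = (3/2)k_BT = 1.5 × 1.381 × 10⁻²³ × 473 = 9.798 × 10⁻²¹ J.
p = √(2mKE) = √(2 × 5.315 × 10⁻²⁶ × 9.798 × 10⁻²¹) = 3.227 × 10⁻²³ kg·m/s.
λ = h/p = 2.05 × 10⁻¹¹ m = 20.5 pm.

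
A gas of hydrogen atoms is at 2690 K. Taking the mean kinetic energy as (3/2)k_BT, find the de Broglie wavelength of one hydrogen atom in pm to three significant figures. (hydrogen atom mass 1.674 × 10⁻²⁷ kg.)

λ = 48.5 pm

KE = (3/2)k_BT = 1.5 × 1.381 × 10⁻²³ × 2690 = 5.572 × 10⁻²⁰ J.
p = √(2mKE) = √(2 × 1.674 × 10⁻²⁷ × 5.572 × 10⁻²⁰) = 1.366 × 10⁻²³ kg·m/s.
λ = h/p = 4.85 × 10⁻¹¹ m = 48.5 pm.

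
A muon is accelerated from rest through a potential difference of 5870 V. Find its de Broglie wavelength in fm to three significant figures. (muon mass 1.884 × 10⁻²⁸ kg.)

KE = eV = 1.602 × 10⁻¹⁹ × 5870 = 9.404 × 10⁻¹⁶ J.
p = √(2mKE) = √(2 × 1.884 × 10⁻²⁸ × 9.404 × 10⁻¹⁶) = 5.953 × 10⁻²² kg·m/s.
λ = h/p = 6.626 × 10⁻³⁴ / 5.953 × 10⁻²² = 1.11 × 10⁻¹² m = 1110 fm.

λ = 1110 fm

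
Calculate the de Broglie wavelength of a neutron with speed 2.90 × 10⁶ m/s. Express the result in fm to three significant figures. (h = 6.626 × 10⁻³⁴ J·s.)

λ = 136 fm

p = mv = 1.675 × 10⁻²⁷ × 2.90 × 10⁶ = 4.858 × 10⁻²¹ kg·m/s.
λ = h/p = 6.626 × 10⁻³⁴ / 4.858 × 10⁻²¹ = 1.36 × 10⁻¹³ m = 136 fm.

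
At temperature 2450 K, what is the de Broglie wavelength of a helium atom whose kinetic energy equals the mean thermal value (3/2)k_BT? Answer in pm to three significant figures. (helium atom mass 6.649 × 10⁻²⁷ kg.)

λ = 25.5 pm

KE = (3/2)k_BT = 1.5 × 1.381 × 10⁻²³ × 2450 = 5.075 × 10⁻²⁰ J.
p = √(2mKE) = √(2 × 6.649 × 10⁻²⁷ × 5.075 × 10⁻²⁰) = 2.598 × 10⁻²³ kg·m/s.
λ = h/p = 2.55 × 10⁻¹¹ m = 25.5 pm.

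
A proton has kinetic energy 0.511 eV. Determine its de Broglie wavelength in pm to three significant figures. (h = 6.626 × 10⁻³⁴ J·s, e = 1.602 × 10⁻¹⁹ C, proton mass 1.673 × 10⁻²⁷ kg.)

KE = 0.511 eV = 8.186 × 10⁻²⁰ J.
p = √(2mKE) = √(2 × 1.673 × 10⁻²⁷ × 8.186 × 10⁻²⁰) = 1.655 × 10⁻²³ kg·m/s.
λ = h/p = 6.626 × 10⁻³⁴ / 1.655 × 10⁻²³ = 4.00 × 10⁻¹¹ m = 40.0 pm.

λ = 40.0 pm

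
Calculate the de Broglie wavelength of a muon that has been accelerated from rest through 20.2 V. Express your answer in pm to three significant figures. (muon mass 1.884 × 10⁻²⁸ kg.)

λ = 19.0 pm

KE = eV = 1.602 × 10⁻¹⁹ × 20.20 = 3.236 × 10⁻¹⁸ J.
p = √(2mKE) = √(2 × 1.884 × 10⁻²⁸ × 3.236 × 10⁻¹⁸) = 3.492 × 10⁻²³ kg·m/s.
λ = h/p = 6.626 × 10⁻³⁴ / 3.492 × 10⁻²³ = 1.90 × 10⁻¹¹ m = 19.0 pm.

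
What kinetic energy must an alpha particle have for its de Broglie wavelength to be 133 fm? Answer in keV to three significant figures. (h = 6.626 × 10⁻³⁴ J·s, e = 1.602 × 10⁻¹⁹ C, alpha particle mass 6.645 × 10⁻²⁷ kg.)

KE = 11.7 keV

p = h/λ = 6.626 × 10⁻³⁴ / 1.330 × 10⁻¹³ = 4.982 × 10⁻²¹ kg·m/s.
KE = p²/(2m) = (4.982 × 10⁻²¹)² / (2 × 6.645 × 10⁻²⁷) = 1.868 × 10⁻¹⁵ J = 11.7 keV.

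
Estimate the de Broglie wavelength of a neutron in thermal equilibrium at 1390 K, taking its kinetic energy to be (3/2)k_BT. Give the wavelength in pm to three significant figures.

λ = 67.5 pm

KE = (3/2)k_BT = 1.5 × 1.381 × 10⁻²³ × 1390 = 2.879 × 10⁻²⁰ J.
p = √(2mKE) = √(2 × 1.675 × 10⁻²⁷ × 2.879 × 10⁻²⁰) = 9.821 × 10⁻²⁴ kg·m/s.
λ = h/p = 6.75 × 10⁻¹¹ m = 67.5 pm.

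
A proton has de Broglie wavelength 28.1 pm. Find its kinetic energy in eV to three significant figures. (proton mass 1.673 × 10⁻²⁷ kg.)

KE = 1.04 eV

p = h/λ = 6.626 × 10⁻³⁴ / 2.810 × 10⁻¹¹ = 2.358 × 10⁻²³ kg·m/s.
KE = p²/(2m) = (2.358 × 10⁻²³)² / (2 × 1.673 × 10⁻²⁷) = 1.662 × 10⁻¹⁹ J = 1.04 eV.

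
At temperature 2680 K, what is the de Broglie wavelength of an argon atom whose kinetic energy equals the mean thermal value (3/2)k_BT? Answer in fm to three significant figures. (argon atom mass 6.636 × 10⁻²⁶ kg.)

KE = (3/2)k_BT = 1.5 × 1.381 × 10⁻²³ × 2680 = 5.552 × 10⁻²⁰ J.
p = √(2mKE) = √(2 × 6.636 × 10⁻²⁶ × 5.552 × 10⁻²⁰) = 8.584 × 10⁻²³ kg·m/s.
λ = h/p = 7.72 × 10⁻¹² m = 7720 fm.

λ = 7720 fm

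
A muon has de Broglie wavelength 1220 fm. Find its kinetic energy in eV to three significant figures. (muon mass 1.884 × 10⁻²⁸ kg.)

p = h/λ = 6.626 × 10⁻³⁴ / 1.220 × 10⁻¹² = 5.431 × 10⁻²² kg·m/s.
KE = p²/(2m) = (5.431 × 10⁻²²)² / (2 × 1.884 × 10⁻²⁸) = 7.828 × 10⁻¹⁶ J = 4890 eV.

KE = 4890 eV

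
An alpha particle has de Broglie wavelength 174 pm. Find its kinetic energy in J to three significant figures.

KE = 1.09 × 10⁻²¹ J

p = h/λ = 6.626 × 10⁻³⁴ / 1.740 × 10⁻¹⁰ = 3.808 × 10⁻²⁴ kg·m/s.
KE = p²/(2m) = (3.808 × 10⁻²⁴)² / (2 × 6.645 × 10⁻²⁷) = 1.091 × 10⁻²¹ J = 1.09 × 10⁻²¹ J.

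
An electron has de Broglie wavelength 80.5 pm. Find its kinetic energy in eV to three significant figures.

KE = 232 eV

p = h/λ = 6.626 × 10⁻³⁴ / 8.050 × 10⁻¹¹ = 8.231 × 10⁻²⁴ kg·m/s.
KE = p²/(2m) = (8.231 × 10⁻²⁴)² / (2 × 9.109 × 10⁻³¹) = 3.719 × 10⁻¹⁷ J = 232 eV.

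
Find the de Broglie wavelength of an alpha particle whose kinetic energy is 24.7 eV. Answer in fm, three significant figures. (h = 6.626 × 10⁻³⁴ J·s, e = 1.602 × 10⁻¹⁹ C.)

λ = 2890 fm

KE = 24.7 eV = 3.957 × 10⁻¹⁸ J.
p = √(2mKE) = √(2 × 6.645 × 10⁻²⁷ × 3.957 × 10⁻¹⁸) = 2.293 × 10⁻²² kg·m/s.
λ = h/p = 6.626 × 10⁻³⁴ / 2.293 × 10⁻²² = 2.89 × 10⁻¹² m = 2890 fm.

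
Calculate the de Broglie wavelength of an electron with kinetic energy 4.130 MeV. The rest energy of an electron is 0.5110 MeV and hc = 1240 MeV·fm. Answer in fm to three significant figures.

λ = 269 fm

Total energy E = KE + m₀c² = 4.130 + 0.5110 = 4.6410 MeV.
(pc)² = E² − (m₀c²)² = (4.6410)² − (0.5110)² = 21.28 MeV², so pc = 4.613 MeV.
λ = hc/(pc) = 1240 MeV·fm / 4.613 MeV = 269 fm.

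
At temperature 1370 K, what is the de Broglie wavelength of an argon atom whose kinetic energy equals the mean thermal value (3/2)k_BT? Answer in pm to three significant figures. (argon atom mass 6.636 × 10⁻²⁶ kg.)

KE = (3/2)k_BT = 1.5 × 1.381 × 10⁻²³ × 1370 = 2.838 × 10⁻²⁰ J.
p = √(2mKE) = √(2 × 6.636 × 10⁻²⁶ × 2.838 × 10⁻²⁰) = 6.137 × 10⁻²³ kg·m/s.
λ = h/p = 1.08 × 10⁻¹¹ m = 10.8 pm.

λ = 10.8 pm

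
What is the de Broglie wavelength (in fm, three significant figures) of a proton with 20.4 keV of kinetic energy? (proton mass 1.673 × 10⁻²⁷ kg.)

λ = 200 fm

KE = 20.4 keV = 3.268 × 10⁻¹⁵ J.
p = √(2mKE) = √(2 × 1.673 × 10⁻²⁷ × 3.268 × 10⁻¹⁵) = 3.307 × 10⁻²¹ kg·m/s.
λ = h/p = 6.626 × 10⁻³⁴ / 3.307 × 10⁻²¹ = 2.00 × 10⁻¹³ m = 200 fm.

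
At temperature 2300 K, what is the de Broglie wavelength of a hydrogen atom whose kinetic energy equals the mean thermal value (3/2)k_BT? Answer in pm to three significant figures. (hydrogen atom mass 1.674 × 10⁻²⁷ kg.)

λ = 52.5 pm

KE = (3/2)k_BT = 1.5 × 1.381 × 10⁻²³ × 2300 = 4.764 × 10⁻²⁰ J.
p = √(2mKE) = √(2 × 1.674 × 10⁻²⁷ × 4.764 × 10⁻²⁰) = 1.263 × 10⁻²³ kg·m/s.
λ = h/p = 5.25 × 10⁻¹¹ m = 52.5 pm.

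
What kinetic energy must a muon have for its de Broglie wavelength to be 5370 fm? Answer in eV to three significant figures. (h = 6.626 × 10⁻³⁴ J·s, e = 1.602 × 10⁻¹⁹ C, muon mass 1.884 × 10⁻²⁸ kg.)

p = h/λ = 6.626 × 10⁻³⁴ / 5.370 × 10⁻¹² = 1.234 × 10⁻²² kg·m/s.
KE = p²/(2m) = (1.234 × 10⁻²²)² / (2 × 1.884 × 10⁻²⁸) = 4.041 × 10⁻¹⁷ J = 252 eV.

KE = 252 eV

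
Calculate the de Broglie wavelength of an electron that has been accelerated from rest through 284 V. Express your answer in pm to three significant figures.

KE = eV = 1.602 × 10⁻¹⁹ × 284.0 = 4.550 × 10⁻¹⁷ J.
p = √(2mKE) = √(2 × 9.109 × 10⁻³¹ × 4.550 × 10⁻¹⁷) = 9.104 × 10⁻²⁴ kg·m/s.
λ = h/p = 6.626 × 10⁻³⁴ / 9.104 × 10⁻²⁴ = 7.28 × 10⁻¹¹ m = 72.8 pm.

λ = 72.8 pm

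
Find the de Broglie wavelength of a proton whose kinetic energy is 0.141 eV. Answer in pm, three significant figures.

λ = 76.2 pm

KE = 0.141 eV = 2.259 × 10⁻²⁰ J.
p = √(2mKE) = √(2 × 1.673 × 10⁻²⁷ × 2.259 × 10⁻²⁰) = 8.694 × 10⁻²⁴ kg·m/s.
λ = h/p = 6.626 × 10⁻³⁴ / 8.694 × 10⁻²⁴ = 7.62 × 10⁻¹¹ m = 76.2 pm.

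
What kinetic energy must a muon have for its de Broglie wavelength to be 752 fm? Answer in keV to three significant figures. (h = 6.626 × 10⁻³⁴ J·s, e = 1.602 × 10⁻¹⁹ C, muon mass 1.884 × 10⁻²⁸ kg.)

KE = 12.9 keV

p = h/λ = 6.626 × 10⁻³⁴ / 7.520 × 10⁻¹³ = 8.811 × 10⁻²² kg·m/s.
KE = p²/(2m) = (8.811 × 10⁻²²)² / (2 × 1.884 × 10⁻²⁸) = 2.060 × 10⁻¹⁵ J = 12.9 keV.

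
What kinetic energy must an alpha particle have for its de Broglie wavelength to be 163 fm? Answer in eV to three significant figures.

KE = 7760 eV

p = h/λ = 6.626 × 10⁻³⁴ / 1.630 × 10⁻¹³ = 4.065 × 10⁻²¹ kg·m/s.
KE = p²/(2m) = (4.065 × 10⁻²¹)² / (2 × 6.645 × 10⁻²⁷) = 1.243 × 10⁻¹⁵ J = 7760 eV.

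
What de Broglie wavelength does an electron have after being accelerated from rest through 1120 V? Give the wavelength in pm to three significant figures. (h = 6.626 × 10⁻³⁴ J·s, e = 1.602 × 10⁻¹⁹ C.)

KE = eV = 1.602 × 10⁻¹⁹ × 1120 = 1.794 × 10⁻¹⁶ J.
p = √(2mKE) = √(2 × 9.109 × 10⁻³¹ × 1.794 × 10⁻¹⁶) = 1.808 × 10⁻²³ kg·m/s.
λ = h/p = 6.626 × 10⁻³⁴ / 1.808 × 10⁻²³ = 3.66 × 10⁻¹¹ m = 36.6 pm.

λ = 36.6 pm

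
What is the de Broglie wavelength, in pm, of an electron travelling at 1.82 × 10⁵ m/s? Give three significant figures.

λ = 4000 pm

p = mv = 9.109 × 10⁻³¹ × 1.82 × 10⁵ = 1.658 × 10⁻²⁵ kg·m/s.
λ = h/p = 6.626 × 10⁻³⁴ / 1.658 × 10⁻²⁵ = 4.00 × 10⁻⁹ m = 4000 pm.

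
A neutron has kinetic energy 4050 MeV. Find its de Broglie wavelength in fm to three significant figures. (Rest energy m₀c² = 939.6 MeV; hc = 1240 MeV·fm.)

Total energy E = KE + m₀c² = 4050 + 939.6 = 4989.6 MeV.
(pc)² = E² − (m₀c²)² = (4989.6)² − (939.6)² = 2.401 × 10⁷ MeV², so pc = 4900 MeV.
λ = hc/(pc) = 1240 MeV·fm / 4900 MeV = 0.253 fm.

λ = 0.253 fm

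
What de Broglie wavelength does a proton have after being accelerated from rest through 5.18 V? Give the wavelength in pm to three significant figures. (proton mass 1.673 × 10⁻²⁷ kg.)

λ = 12.6 pm

KE = eV = 1.602 × 10⁻¹⁹ × 5.180 = 8.298 × 10⁻¹⁹ J.
p = √(2mKE) = √(2 × 1.673 × 10⁻²⁷ × 8.298 × 10⁻¹⁹) = 5.269 × 10⁻²³ kg·m/s.
λ = h/p = 6.626 × 10⁻³⁴ / 5.269 × 10⁻²³ = 1.26 × 10⁻¹¹ m = 12.6 pm.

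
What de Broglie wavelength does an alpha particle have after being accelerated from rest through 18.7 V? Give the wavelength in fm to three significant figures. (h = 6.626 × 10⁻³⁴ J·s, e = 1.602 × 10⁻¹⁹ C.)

KE = 2eV = 2 × 1.602 × 10⁻¹⁹ × 18.70 = 5.991 × 10⁻¹⁸ J.
p = √(2mKE) = √(2 × 6.645 × 10⁻²⁷ × 5.991 × 10⁻¹⁸) = 2.822 × 10⁻²² kg·m/s.
λ = h/p = 6.626 × 10⁻³⁴ / 2.822 × 10⁻²² = 2.35 × 10⁻¹² m = 2350 fm.

λ = 2350 fm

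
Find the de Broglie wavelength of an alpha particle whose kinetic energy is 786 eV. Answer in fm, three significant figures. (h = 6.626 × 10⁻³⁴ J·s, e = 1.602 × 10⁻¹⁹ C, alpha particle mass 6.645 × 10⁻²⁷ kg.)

KE = 786 eV = 1.259 × 10⁻¹⁶ J.
p = √(2mKE) = √(2 × 6.645 × 10⁻²⁷ × 1.259 × 10⁻¹⁶) = 1.294 × 10⁻²¹ kg·m/s.
λ = h/p = 6.626 × 10⁻³⁴ / 1.294 × 10⁻²¹ = 5.12 × 10⁻¹³ m = 512 fm.

λ = 512 fm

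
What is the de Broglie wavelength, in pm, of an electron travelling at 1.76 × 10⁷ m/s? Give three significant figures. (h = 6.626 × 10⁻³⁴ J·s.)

λ = 41.3 pm

p = mv = 9.109 × 10⁻³¹ × 1.76 × 10⁷ = 1.603 × 10⁻²³ kg·m/s.
λ = h/p = 6.626 × 10⁻³⁴ / 1.603 × 10⁻²³ = 4.13 × 10⁻¹¹ m = 41.3 pm.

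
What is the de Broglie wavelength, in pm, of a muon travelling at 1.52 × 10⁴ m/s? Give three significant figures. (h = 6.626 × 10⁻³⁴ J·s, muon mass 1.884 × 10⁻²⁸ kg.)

λ = 231 pm

p = mv = 1.884 × 10⁻²⁸ × 1.52 × 10⁴ = 2.864 × 10⁻²⁴ kg·m/s.
λ = h/p = 6.626 × 10⁻³⁴ / 2.864 × 10⁻²⁴ = 2.31 × 10⁻¹⁰ m = 231 pm.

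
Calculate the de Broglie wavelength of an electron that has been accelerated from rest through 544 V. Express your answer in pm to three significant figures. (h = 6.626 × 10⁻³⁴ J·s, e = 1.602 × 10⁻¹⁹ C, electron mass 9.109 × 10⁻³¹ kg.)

KE = eV = 1.602 × 10⁻¹⁹ × 544.0 = 8.715 × 10⁻¹⁷ J.
p = √(2mKE) = √(2 × 9.109 × 10⁻³¹ × 8.715 × 10⁻¹⁷) = 1.260 × 10⁻²³ kg·m/s.
λ = h/p = 6.626 × 10⁻³⁴ / 1.260 × 10⁻²³ = 5.26 × 10⁻¹¹ m = 52.6 pm.

λ = 52.6 pm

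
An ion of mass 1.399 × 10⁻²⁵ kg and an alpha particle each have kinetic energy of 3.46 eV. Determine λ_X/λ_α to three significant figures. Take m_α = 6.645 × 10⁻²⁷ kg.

λ_X/λ_α = 0.218

At fixed KE, p = √(2mKE) so λ = h/p ∝ 1/√m.
λ_X/λ_α = √(m_α/m_X) = √(6.645 × 10⁻²⁷/1.399 × 10⁻²⁵) = √(0.04750) = 0.218.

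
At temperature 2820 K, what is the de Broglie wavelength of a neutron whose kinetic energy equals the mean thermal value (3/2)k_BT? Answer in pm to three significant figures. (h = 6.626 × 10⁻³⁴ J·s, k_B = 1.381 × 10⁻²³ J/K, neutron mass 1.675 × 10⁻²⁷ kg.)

λ = 47.4 pm

KE = (3/2)k_BT = 1.5 × 1.381 × 10⁻²³ × 2820 = 5.842 × 10⁻²⁰ J.
p = √(2mKE) = √(2 × 1.675 × 10⁻²⁷ × 5.842 × 10⁻²⁰) = 1.399 × 10⁻²³ kg·m/s.
λ = h/p = 4.74 × 10⁻¹¹ m = 47.4 pm.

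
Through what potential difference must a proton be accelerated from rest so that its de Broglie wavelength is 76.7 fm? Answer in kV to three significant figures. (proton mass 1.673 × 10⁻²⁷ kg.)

V = 139 kV

p = h/λ = 6.626 × 10⁻³⁴ / 7.670 × 10⁻¹⁴ = 8.639 × 10⁻²¹ kg·m/s.
KE = p²/(2m) = 2.230 × 10⁻¹⁴ J.
V = KE/e = 2.230 × 10⁻¹⁴ / (1.602 × 10⁻¹⁹) = 139 kV.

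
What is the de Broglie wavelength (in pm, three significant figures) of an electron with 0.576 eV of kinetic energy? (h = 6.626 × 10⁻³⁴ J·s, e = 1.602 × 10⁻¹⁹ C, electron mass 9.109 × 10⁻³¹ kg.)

λ = 1620 pm

KE = 0.576 eV = 9.228 × 10⁻²⁰ J.
p = √(2mKE) = √(2 × 9.109 × 10⁻³¹ × 9.228 × 10⁻²⁰) = 4.100 × 10⁻²⁵ kg·m/s.
λ = h/p = 6.626 × 10⁻³⁴ / 4.100 × 10⁻²⁵ = 1.62 × 10⁻⁹ m = 1620 pm.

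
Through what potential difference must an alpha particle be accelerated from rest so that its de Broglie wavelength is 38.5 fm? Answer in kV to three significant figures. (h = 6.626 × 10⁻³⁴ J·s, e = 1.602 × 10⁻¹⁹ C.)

p = h/λ = 6.626 × 10⁻³⁴ / 3.850 × 10⁻¹⁴ = 1.721 × 10⁻²⁰ kg·m/s.
KE = p²/(2m) = 2.229 × 10⁻¹⁴ J.
V = KE/2e = 2.229 × 10⁻¹⁴ / (2 × 1.602 × 10⁻¹⁹) = 69.6 kV.

V = 69.6 kV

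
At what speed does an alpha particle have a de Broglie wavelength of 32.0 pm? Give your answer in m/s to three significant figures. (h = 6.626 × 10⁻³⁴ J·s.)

p = h/λ = 6.626 × 10⁻³⁴ / 3.200 × 10⁻¹¹ = 2.071 × 10⁻²³ kg·m/s.
v = p/m = 2.071 × 10⁻²³ / 6.645 × 10⁻²⁷ = 3.12 × 10³ m/s = 3120 m/s.

v = 3120 m/s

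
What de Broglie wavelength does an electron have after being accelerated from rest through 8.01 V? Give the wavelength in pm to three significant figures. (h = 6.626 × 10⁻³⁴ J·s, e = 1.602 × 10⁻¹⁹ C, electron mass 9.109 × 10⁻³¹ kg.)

λ = 433 pm

KE = eV = 1.602 × 10⁻¹⁹ × 8.010 = 1.283 × 10⁻¹⁸ J.
p = √(2mKE) = √(2 × 9.109 × 10⁻³¹ × 1.283 × 10⁻¹⁸) = 1.529 × 10⁻²⁴ kg·m/s.
λ = h/p = 6.626 × 10⁻³⁴ / 1.529 × 10⁻²⁴ = 4.33 × 10⁻¹⁰ m = 433 pm.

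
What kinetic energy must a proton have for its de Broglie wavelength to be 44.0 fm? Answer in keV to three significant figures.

p = h/λ = 6.626 × 10⁻³⁴ / 4.400 × 10⁻¹⁴ = 1.506 × 10⁻²⁰ kg·m/s.
KE = p²/(2m) = (1.506 × 10⁻²⁰)² / (2 × 1.673 × 10⁻²⁷) = 6.778 × 10⁻¹⁴ J = 423 keV.

KE = 423 keV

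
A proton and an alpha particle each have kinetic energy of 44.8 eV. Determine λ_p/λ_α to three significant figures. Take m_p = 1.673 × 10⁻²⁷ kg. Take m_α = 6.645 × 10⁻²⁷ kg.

At fixed KE, p = √(2mKE) so λ = h/p ∝ 1/√m.
λ_p/λ_α = √(m_α/m_p) = √(6.645 × 10⁻²⁷/1.673 × 10⁻²⁷) = √(3.972) = 1.99.

λ_p/λ_α = 1.99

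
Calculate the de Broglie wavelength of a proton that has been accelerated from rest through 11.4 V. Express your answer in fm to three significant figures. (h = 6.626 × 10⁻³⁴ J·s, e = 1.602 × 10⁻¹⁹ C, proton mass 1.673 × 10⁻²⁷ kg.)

KE = eV = 1.602 × 10⁻¹⁹ × 11.40 = 1.826 × 10⁻¹⁸ J.
p = √(2mKE) = √(2 × 1.673 × 10⁻²⁷ × 1.826 × 10⁻¹⁸) = 7.817 × 10⁻²³ kg·m/s.
λ = h/p = 6.626 × 10⁻³⁴ / 7.817 × 10⁻²³ = 8.48 × 10⁻¹² m = 8480 fm.

λ = 8480 fm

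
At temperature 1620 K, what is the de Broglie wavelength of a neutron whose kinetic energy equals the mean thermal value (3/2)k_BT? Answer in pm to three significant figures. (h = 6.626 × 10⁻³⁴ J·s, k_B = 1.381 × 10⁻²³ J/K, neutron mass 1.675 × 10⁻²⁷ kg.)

λ = 62.5 pm

KE = (3/2)k_BT = 1.5 × 1.381 × 10⁻²³ × 1620 = 3.356 × 10⁻²⁰ J.
p = √(2mKE) = √(2 × 1.675 × 10⁻²⁷ × 3.356 × 10⁻²⁰) = 1.060 × 10⁻²³ kg·m/s.
λ = h/p = 6.25 × 10⁻¹¹ m = 62.5 pm.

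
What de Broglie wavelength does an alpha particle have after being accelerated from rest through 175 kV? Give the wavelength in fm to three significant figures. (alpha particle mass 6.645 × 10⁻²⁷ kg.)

KE = 2eV = 2 × 1.602 × 10⁻¹⁹ × 1.750 × 10⁵ = 5.607 × 10⁻¹⁴ J.
p = √(2mKE) = √(2 × 6.645 × 10⁻²⁷ × 5.607 × 10⁻¹⁴) = 2.730 × 10⁻²⁰ kg·m/s.
λ = h/p = 6.626 × 10⁻³⁴ / 2.730 × 10⁻²⁰ = 2.43 × 10⁻¹⁴ m = 24.3 fm.

λ = 24.3 fm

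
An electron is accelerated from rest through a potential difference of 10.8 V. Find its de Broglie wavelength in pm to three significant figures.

λ = 373 pm

KE = eV = 1.602 × 10⁻¹⁹ × 10.80 = 1.730 × 10⁻¹⁸ J.
p = √(2mKE) = √(2 × 9.109 × 10⁻³¹ × 1.730 × 10⁻¹⁸) = 1.775 × 10⁻²⁴ kg·m/s.
λ = h/p = 6.626 × 10⁻³⁴ / 1.775 × 10⁻²⁴ = 3.73 × 10⁻¹⁰ m = 373 pm.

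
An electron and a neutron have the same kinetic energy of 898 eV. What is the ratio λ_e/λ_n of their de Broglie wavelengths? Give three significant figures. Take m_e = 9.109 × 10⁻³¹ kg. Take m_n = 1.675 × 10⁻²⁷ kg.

λ_e/λ_n = 42.9

At fixed KE, p = √(2mKE) so λ = h/p ∝ 1/√m.
λ_e/λ_n = √(m_n/m_e) = √(1.675 × 10⁻²⁷/9.109 × 10⁻³¹) = √(1839) = 42.9.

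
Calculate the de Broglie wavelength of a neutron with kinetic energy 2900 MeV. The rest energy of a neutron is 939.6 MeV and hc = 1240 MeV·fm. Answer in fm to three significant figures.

Total energy E = KE + m₀c² = 2900 + 939.6 = 3839.6 MeV.
(pc)² = E² − (m₀c²)² = (3839.6)² − (939.6)² = 1.386 × 10⁷ MeV², so pc = 3723 MeV.
λ = hc/(pc) = 1240 MeV·fm / 3723 MeV = 0.333 fm.

λ = 0.333 fm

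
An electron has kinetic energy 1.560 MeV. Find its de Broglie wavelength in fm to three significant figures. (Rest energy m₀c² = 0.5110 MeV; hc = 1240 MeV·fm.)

Total energy E = KE + m₀c² = 1.560 + 0.5110 = 2.0710 MeV.
(pc)² = E² − (m₀c²)² = (2.0710)² − (0.5110)² = 4.028 MeV², so pc = 2.007 MeV.
λ = hc/(pc) = 1240 MeV·fm / 2.007 MeV = 618 fm.

λ = 618 fm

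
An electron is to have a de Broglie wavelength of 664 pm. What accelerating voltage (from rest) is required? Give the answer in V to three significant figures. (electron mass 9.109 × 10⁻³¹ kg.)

p = h/λ = 6.626 × 10⁻³⁴ / 6.640 × 10⁻¹⁰ = 9.979 × 10⁻²⁵ kg·m/s.
KE = p²/(2m) = 5.466 × 10⁻¹⁹ J.
V = KE/e = 5.466 × 10⁻¹⁹ / (1.602 × 10⁻¹⁹) = 3.41 V.

V = 3.41 V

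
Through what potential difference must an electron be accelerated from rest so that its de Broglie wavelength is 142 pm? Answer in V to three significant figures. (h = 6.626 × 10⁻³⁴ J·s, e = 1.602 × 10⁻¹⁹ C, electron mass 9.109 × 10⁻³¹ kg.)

p = h/λ = 6.626 × 10⁻³⁴ / 1.420 × 10⁻¹⁰ = 4.666 × 10⁻²⁴ kg·m/s.
KE = p²/(2m) = 1.195 × 10⁻¹⁷ J.
V = KE/e = 1.195 × 10⁻¹⁷ / (1.602 × 10⁻¹⁹) = 74.6 V.

V = 74.6 V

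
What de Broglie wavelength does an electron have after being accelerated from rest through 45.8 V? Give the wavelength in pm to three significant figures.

KE = eV = 1.602 × 10⁻¹⁹ × 45.80 = 7.337 × 10⁻¹⁸ J.
p = √(2mKE) = √(2 × 9.109 × 10⁻³¹ × 7.337 × 10⁻¹⁸) = 3.656 × 10⁻²⁴ kg·m/s.
λ = h/p = 6.626 × 10⁻³⁴ / 3.656 × 10⁻²⁴ = 1.81 × 10⁻¹⁰ m = 181 pm.

λ = 181 pm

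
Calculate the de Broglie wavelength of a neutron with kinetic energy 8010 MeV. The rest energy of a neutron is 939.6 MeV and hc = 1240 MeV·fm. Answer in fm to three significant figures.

λ = 0.139 fm

Total energy E = KE + m₀c² = 8010 + 939.6 = 8949.6 MeV.
(pc)² = E² − (m₀c²)² = (8949.6)² − (939.6)² = 7.921 × 10⁷ MeV², so pc = 8900 MeV.
λ = hc/(pc) = 1240 MeV·fm / 8900 MeV = 0.139 fm.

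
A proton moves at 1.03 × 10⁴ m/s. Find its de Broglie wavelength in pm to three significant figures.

p = mv = 1.673 × 10⁻²⁷ × 1.03 × 10⁴ = 1.723 × 10⁻²³ kg·m/s.
λ = h/p = 6.626 × 10⁻³⁴ / 1.723 × 10⁻²³ = 3.85 × 10⁻¹¹ m = 38.5 pm.

λ = 38.5 pm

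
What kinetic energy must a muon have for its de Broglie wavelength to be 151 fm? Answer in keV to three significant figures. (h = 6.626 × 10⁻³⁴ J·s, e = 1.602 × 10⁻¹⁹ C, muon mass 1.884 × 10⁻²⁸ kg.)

KE = 319 keV

p = h/λ = 6.626 × 10⁻³⁴ / 1.510 × 10⁻¹³ = 4.388 × 10⁻²¹ kg·m/s.
KE = p²/(2m) = (4.388 × 10⁻²¹)² / (2 × 1.884 × 10⁻²⁸) = 5.110 × 10⁻¹⁴ J = 319 keV.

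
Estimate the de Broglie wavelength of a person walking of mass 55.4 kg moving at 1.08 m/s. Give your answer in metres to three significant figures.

λ = 1.11 × 10⁻³⁵ m

p = mv = 55.4 × 1.08 = 5.983 × 10¹ kg·m/s.
λ = h/p = 6.626 × 10⁻³⁴ / 5.983 × 10¹ = 1.11 × 10⁻³⁵ m.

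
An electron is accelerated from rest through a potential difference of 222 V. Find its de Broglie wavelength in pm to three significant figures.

λ = 82.3 pm

KE = eV = 1.602 × 10⁻¹⁹ × 222.0 = 3.556 × 10⁻¹⁷ J.
p = √(2mKE) = √(2 × 9.109 × 10⁻³¹ × 3.556 × 10⁻¹⁷) = 8.049 × 10⁻²⁴ kg·m/s.
λ = h/p = 6.626 × 10⁻³⁴ / 8.049 × 10⁻²⁴ = 8.23 × 10⁻¹¹ m = 82.3 pm.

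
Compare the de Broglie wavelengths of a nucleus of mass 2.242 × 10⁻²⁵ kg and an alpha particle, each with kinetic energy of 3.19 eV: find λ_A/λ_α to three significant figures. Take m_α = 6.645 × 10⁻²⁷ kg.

λ_A/λ_α = 0.172

At fixed KE, p = √(2mKE) so λ = h/p ∝ 1/√m.
λ_A/λ_α = √(m_α/m_A) = √(6.645 × 10⁻²⁷/2.242 × 10⁻²⁵) = √(0.02964) = 0.172.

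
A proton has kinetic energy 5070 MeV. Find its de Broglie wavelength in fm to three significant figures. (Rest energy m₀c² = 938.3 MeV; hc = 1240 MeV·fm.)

Total energy E = KE + m₀c² = 5070 + 938.3 = 6008.3 MeV.
(pc)² = E² − (m₀c²)² = (6008.3)² − (938.3)² = 3.522 × 10⁷ MeV², so pc = 5935 MeV.
λ = hc/(pc) = 1240 MeV·fm / 5935 MeV = 0.209 fm.

λ = 0.209 fm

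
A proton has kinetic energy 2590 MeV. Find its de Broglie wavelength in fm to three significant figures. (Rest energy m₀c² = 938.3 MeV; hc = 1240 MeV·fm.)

λ = 0.365 fm

Total energy E = KE + m₀c² = 2590 + 938.3 = 3528.3 MeV.
(pc)² = E² − (m₀c²)² = (3528.3)² − (938.3)² = 1.157 × 10⁷ MeV², so pc = 3401 MeV.
λ = hc/(pc) = 1240 MeV·fm / 3401 MeV = 0.365 fm.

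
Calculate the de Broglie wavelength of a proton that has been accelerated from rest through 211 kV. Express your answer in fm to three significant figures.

λ = 62.3 fm

KE = eV = 1.602 × 10⁻¹⁹ × 2.110 × 10⁵ = 3.380 × 10⁻¹⁴ J.
p = √(2mKE) = √(2 × 1.673 × 10⁻²⁷ × 3.380 × 10⁻¹⁴) = 1.063 × 10⁻²⁰ kg·m/s.
λ = h/p = 6.626 × 10⁻³⁴ / 1.063 × 10⁻²⁰ = 6.23 × 10⁻¹⁴ m = 62.3 fm.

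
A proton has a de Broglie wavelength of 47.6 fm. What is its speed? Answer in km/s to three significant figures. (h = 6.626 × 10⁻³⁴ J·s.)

v = 8320 km/s

p = h/λ = 6.626 × 10⁻³⁴ / 4.760 × 10⁻¹⁴ = 1.392 × 10⁻²⁰ kg·m/s.
v = p/m = 1.392 × 10⁻²⁰ / 1.673 × 10⁻²⁷ = 8.32 × 10⁶ m/s = 8320 km/s.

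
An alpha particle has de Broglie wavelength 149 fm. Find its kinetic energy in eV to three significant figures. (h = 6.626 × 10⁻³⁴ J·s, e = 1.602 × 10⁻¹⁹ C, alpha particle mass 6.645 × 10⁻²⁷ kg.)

KE = 9290 eV

p = h/λ = 6.626 × 10⁻³⁴ / 1.490 × 10⁻¹³ = 4.447 × 10⁻²¹ kg·m/s.
KE = p²/(2m) = (4.447 × 10⁻²¹)² / (2 × 6.645 × 10⁻²⁷) = 1.488 × 10⁻¹⁵ J = 9290 eV.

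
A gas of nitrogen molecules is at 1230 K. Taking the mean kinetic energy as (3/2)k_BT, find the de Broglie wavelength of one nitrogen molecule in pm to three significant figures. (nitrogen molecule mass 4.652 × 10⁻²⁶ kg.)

KE = (3/2)k_BT = 1.5 × 1.381 × 10⁻²³ × 1230 = 2.548 × 10⁻²⁰ J.
p = √(2mKE) = √(2 × 4.652 × 10⁻²⁶ × 2.548 × 10⁻²⁰) = 4.869 × 10⁻²³ kg·m/s.
λ = h/p = 1.36 × 10⁻¹¹ m = 13.6 pm.

λ = 13.6 pm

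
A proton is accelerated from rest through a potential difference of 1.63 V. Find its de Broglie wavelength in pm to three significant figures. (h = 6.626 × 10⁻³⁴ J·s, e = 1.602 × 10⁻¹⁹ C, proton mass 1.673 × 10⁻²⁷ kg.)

λ = 22.4 pm

KE = eV = 1.602 × 10⁻¹⁹ × 1.630 = 2.611 × 10⁻¹⁹ J.
p = √(2mKE) = √(2 × 1.673 × 10⁻²⁷ × 2.611 × 10⁻¹⁹) = 2.956 × 10⁻²³ kg·m/s.
λ = h/p = 6.626 × 10⁻³⁴ / 2.956 × 10⁻²³ = 2.24 × 10⁻¹¹ m = 22.4 pm.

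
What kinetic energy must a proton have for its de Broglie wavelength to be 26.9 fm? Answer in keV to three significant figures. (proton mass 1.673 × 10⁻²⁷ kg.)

KE = 1130 keV

p = h/λ = 6.626 × 10⁻³⁴ / 2.690 × 10⁻¹⁴ = 2.463 × 10⁻²⁰ kg·m/s.
KE = p²/(2m) = (2.463 × 10⁻²⁰)² / (2 × 1.673 × 10⁻²⁷) = 1.813 × 10⁻¹³ J = 1130 keV.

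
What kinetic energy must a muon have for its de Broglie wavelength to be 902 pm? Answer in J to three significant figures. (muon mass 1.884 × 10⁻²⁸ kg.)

KE = 1.43 × 10⁻²¹ J

p = h/λ = 6.626 × 10⁻³⁴ / 9.020 × 10⁻¹⁰ = 7.346 × 10⁻²⁵ kg·m/s.
KE = p²/(2m) = (7.346 × 10⁻²⁵)² / (2 × 1.884 × 10⁻²⁸) = 1.432 × 10⁻²¹ J = 1.43 × 10⁻²¹ J.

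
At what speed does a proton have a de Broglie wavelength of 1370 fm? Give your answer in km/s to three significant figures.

v = 289 km/s

p = h/λ = 6.626 × 10⁻³⁴ / 1.370 × 10⁻¹² = 4.836 × 10⁻²² kg·m/s.
v = p/m = 4.836 × 10⁻²² / 1.673 × 10⁻²⁷ = 2.89 × 10⁵ m/s = 289 km/s.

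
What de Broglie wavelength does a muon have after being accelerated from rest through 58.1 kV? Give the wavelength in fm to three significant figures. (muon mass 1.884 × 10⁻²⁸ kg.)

λ = 354 fm

KE = eV = 1.602 × 10⁻¹⁹ × 5.810 × 10⁴ = 9.308 × 10⁻¹⁵ J.
p = √(2mKE) = √(2 × 1.884 × 10⁻²⁸ × 9.308 × 10⁻¹⁵) = 1.873 × 10⁻²¹ kg·m/s.
λ = h/p = 6.626 × 10⁻³⁴ / 1.873 × 10⁻²¹ = 3.54 × 10⁻¹³ m = 354 fm.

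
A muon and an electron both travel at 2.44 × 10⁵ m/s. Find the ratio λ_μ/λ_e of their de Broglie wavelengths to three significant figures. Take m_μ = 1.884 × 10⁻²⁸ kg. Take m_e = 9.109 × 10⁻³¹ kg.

At fixed v, p = mv so λ = h/(mv) ∝ 1/m.
λ_μ/λ_e = m_e/m_μ = 9.109 × 10⁻³¹/1.884 × 10⁻²⁸ = 4.83 × 10⁻³.

λ_μ/λ_e = 4.83 × 10⁻³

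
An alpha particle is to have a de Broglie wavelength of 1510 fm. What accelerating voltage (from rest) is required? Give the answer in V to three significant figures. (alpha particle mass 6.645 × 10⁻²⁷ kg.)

p = h/λ = 6.626 × 10⁻³⁴ / 1.510 × 10⁻¹² = 4.388 × 10⁻²² kg·m/s.
KE = p²/(2m) = 1.449 × 10⁻¹⁷ J.
V = KE/2e = 1.449 × 10⁻¹⁷ / (2 × 1.602 × 10⁻¹⁹) = 45.2 V.

V = 45.2 V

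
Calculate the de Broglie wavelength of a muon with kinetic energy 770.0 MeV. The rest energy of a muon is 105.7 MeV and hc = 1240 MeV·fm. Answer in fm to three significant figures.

Total energy E = KE + m₀c² = 770.0 + 105.7 = 875.7 MeV.
(pc)² = E² − (m₀c²)² = (875.7)² − (105.7)² = 7.557 × 10⁵ MeV², so pc = 869.3 MeV.
λ = hc/(pc) = 1240 MeV·fm / 869.3 MeV = 1.43 fm.

λ = 1.43 fm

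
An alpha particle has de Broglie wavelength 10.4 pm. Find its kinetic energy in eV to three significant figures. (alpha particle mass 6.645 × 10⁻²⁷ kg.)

p = h/λ = 6.626 × 10⁻³⁴ / 1.040 × 10⁻¹¹ = 6.371 × 10⁻²³ kg·m/s.
KE = p²/(2m) = (6.371 × 10⁻²³)² / (2 × 6.645 × 10⁻²⁷) = 3.054 × 10⁻¹⁹ J = 1.91 eV.

KE = 1.91 eV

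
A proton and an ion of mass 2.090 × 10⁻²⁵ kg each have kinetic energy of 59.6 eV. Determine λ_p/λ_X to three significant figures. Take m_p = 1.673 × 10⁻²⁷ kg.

λ_p/λ_X = 11.2

At fixed KE, p = √(2mKE) so λ = h/p ∝ 1/√m.
λ_p/λ_X = √(m_X/m_p) = √(2.090 × 10⁻²⁵/1.673 × 10⁻²⁷) = √(124.9) = 11.2.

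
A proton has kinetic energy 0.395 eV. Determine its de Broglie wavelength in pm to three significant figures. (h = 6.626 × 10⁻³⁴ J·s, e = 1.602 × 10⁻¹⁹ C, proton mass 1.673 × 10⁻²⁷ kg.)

λ = 45.5 pm

KE = 0.395 eV = 6.328 × 10⁻²⁰ J.
p = √(2mKE) = √(2 × 1.673 × 10⁻²⁷ × 6.328 × 10⁻²⁰) = 1.455 × 10⁻²³ kg·m/s.
λ = h/p = 6.626 × 10⁻³⁴ / 1.455 × 10⁻²³ = 4.55 × 10⁻¹¹ m = 45.5 pm.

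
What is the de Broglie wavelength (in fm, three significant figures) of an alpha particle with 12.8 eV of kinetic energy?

KE = 12.8 eV = 2.051 × 10⁻¹⁸ J.
p = √(2mKE) = √(2 × 6.645 × 10⁻²⁷ × 2.051 × 10⁻¹⁸) = 1.651 × 10⁻²² kg·m/s.
λ = h/p = 6.626 × 10⁻³⁴ / 1.651 × 10⁻²² = 4.01 × 10⁻¹² m = 4010 fm.

λ = 4010 fm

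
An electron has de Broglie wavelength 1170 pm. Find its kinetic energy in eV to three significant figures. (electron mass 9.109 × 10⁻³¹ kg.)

KE = 1.10 eV

p = h/λ = 6.626 × 10⁻³⁴ / 1.170 × 10⁻⁹ = 5.663 × 10⁻²⁵ kg·m/s.
KE = p²/(2m) = (5.663 × 10⁻²⁵)² / (2 × 9.109 × 10⁻³¹) = 1.760 × 10⁻¹⁹ J = 1.10 eV.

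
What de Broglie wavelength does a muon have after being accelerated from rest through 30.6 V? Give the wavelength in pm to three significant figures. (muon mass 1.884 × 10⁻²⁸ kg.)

KE = eV = 1.602 × 10⁻¹⁹ × 30.60 = 4.902 × 10⁻¹⁸ J.
p = √(2mKE) = √(2 × 1.884 × 10⁻²⁸ × 4.902 × 10⁻¹⁸) = 4.298 × 10⁻²³ kg·m/s.
λ = h/p = 6.626 × 10⁻³⁴ / 4.298 × 10⁻²³ = 1.54 × 10⁻¹¹ m = 15.4 pm.

λ = 15.4 pm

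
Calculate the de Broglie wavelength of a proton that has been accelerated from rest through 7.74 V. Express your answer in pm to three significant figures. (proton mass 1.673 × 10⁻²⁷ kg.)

λ = 10.3 pm

KE = eV = 1.602 × 10⁻¹⁹ × 7.740 = 1.240 × 10⁻¹⁸ J.
p = √(2mKE) = √(2 × 1.673 × 10⁻²⁷ × 1.240 × 10⁻¹⁸) = 6.441 × 10⁻²³ kg·m/s.
λ = h/p = 6.626 × 10⁻³⁴ / 6.441 × 10⁻²³ = 1.03 × 10⁻¹¹ m = 10.3 pm.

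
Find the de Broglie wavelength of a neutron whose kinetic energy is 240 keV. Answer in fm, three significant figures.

λ = 58.4 fm

KE = 240 keV = 3.845 × 10⁻¹⁴ J.
p = √(2mKE) = √(2 × 1.675 × 10⁻²⁷ × 3.845 × 10⁻¹⁴) = 1.135 × 10⁻²⁰ kg·m/s.
λ = h/p = 6.626 × 10⁻³⁴ / 1.135 × 10⁻²⁰ = 5.84 × 10⁻¹⁴ m = 58.4 fm.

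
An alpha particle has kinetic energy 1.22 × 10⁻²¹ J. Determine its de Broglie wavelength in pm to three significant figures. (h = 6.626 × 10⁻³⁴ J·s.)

p = √(2mKE) = √(2 × 6.645 × 10⁻²⁷ × 1.220 × 10⁻²¹) = 4.027 × 10⁻²⁴ kg·m/s.
λ = h/p = 6.626 × 10⁻³⁴ / 4.027 × 10⁻²⁴ = 1.65 × 10⁻¹⁰ m = 165 pm.

λ = 165 pm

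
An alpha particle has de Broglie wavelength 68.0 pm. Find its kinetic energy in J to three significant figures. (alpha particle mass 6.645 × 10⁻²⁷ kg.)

KE = 7.14 × 10⁻²¹ J

p = h/λ = 6.626 × 10⁻³⁴ / 6.800 × 10⁻¹¹ = 9.744 × 10⁻²⁴ kg·m/s.
KE = p²/(2m) = (9.744 × 10⁻²⁴)² / (2 × 6.645 × 10⁻²⁷) = 7.144 × 10⁻²¹ J = 7.14 × 10⁻²¹ J.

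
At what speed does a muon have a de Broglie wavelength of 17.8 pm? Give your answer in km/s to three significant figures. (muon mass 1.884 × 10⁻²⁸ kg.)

v = 198 km/s

p = h/λ = 6.626 × 10⁻³⁴ / 1.780 × 10⁻¹¹ = 3.722 × 10⁻²³ kg·m/s.
v = p/m = 3.722 × 10⁻²³ / 1.884 × 10⁻²⁸ = 1.98 × 10⁵ m/s = 198 km/s.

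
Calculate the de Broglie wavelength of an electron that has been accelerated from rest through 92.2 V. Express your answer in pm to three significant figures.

KE = eV = 1.602 × 10⁻¹⁹ × 92.20 = 1.477 × 10⁻¹⁷ J.
p = √(2mKE) = √(2 × 9.109 × 10⁻³¹ × 1.477 × 10⁻¹⁷) = 5.187 × 10⁻²⁴ kg·m/s.
λ = h/p = 6.626 × 10⁻³⁴ / 5.187 × 10⁻²⁴ = 1.28 × 10⁻¹⁰ m = 128 pm.

λ = 128 pm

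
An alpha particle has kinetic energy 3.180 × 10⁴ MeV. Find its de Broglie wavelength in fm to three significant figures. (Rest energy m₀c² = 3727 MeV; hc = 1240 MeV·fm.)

λ = 0.0351 fm

Total energy E = KE + m₀c² = 3.180 × 10⁴ + 3727 = 35527 MeV.
(pc)² = E² − (m₀c²)² = (35527)² − (3727)² = 1.248 × 10⁹ MeV², so pc = 3.533 × 10⁴ MeV.
λ = hc/(pc) = 1240 MeV·fm / 3.533 × 10⁴ MeV = 0.0351 fm.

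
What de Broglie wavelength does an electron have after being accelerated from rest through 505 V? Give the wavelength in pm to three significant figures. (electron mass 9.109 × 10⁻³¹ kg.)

KE = eV = 1.602 × 10⁻¹⁹ × 505.0 = 8.090 × 10⁻¹⁷ J.
p = √(2mKE) = √(2 × 9.109 × 10⁻³¹ × 8.090 × 10⁻¹⁷) = 1.214 × 10⁻²³ kg·m/s.
λ = h/p = 6.626 × 10⁻³⁴ / 1.214 × 10⁻²³ = 5.46 × 10⁻¹¹ m = 54.6 pm.

λ = 54.6 pm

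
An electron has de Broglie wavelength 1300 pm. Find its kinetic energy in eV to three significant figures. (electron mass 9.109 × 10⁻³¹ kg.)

KE = 0.890 eV

p = h/λ = 6.626 × 10⁻³⁴ / 1.300 × 10⁻⁹ = 5.097 × 10⁻²⁵ kg·m/s.
KE = p²/(2m) = (5.097 × 10⁻²⁵)² / (2 × 9.109 × 10⁻³¹) = 1.426 × 10⁻¹⁹ J = 0.890 eV.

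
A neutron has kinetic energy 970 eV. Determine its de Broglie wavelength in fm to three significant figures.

λ = 918 fm

KE = 970 eV = 1.554 × 10⁻¹⁶ J.
p = √(2mKE) = √(2 × 1.675 × 10⁻²⁷ × 1.554 × 10⁻¹⁶) = 7.215 × 10⁻²² kg·m/s.
λ = h/p = 6.626 × 10⁻³⁴ / 7.215 × 10⁻²² = 9.18 × 10⁻¹³ m = 918 fm.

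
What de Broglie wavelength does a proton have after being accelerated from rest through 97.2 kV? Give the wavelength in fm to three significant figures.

λ = 91.8 fm

KE = eV = 1.602 × 10⁻¹⁹ × 9.720 × 10⁴ = 1.557 × 10⁻¹⁴ J.
p = √(2mKE) = √(2 × 1.673 × 10⁻²⁷ × 1.557 × 10⁻¹⁴) = 7.218 × 10⁻²¹ kg·m/s.
λ = h/p = 6.626 × 10⁻³⁴ / 7.218 × 10⁻²¹ = 9.18 × 10⁻¹⁴ m = 91.8 fm.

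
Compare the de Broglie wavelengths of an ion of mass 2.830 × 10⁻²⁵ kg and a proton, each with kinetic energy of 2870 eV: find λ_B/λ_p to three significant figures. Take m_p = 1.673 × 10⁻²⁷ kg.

λ_B/λ_p = 0.0769

At fixed KE, p = √(2mKE) so λ = h/p ∝ 1/√m.
λ_B/λ_p = √(m_p/m_B) = √(1.673 × 10⁻²⁷/2.830 × 10⁻²⁵) = √(5.912 × 10⁻³) = 0.0769.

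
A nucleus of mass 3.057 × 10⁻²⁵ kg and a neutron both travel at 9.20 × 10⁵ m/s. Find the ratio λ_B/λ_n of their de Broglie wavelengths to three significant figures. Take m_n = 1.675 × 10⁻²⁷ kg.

At fixed v, p = mv so λ = h/(mv) ∝ 1/m.
λ_B/λ_n = m_n/m_B = 1.675 × 10⁻²⁷/3.057 × 10⁻²⁵ = 5.48 × 10⁻³.

λ_B/λ_n = 5.48 × 10⁻³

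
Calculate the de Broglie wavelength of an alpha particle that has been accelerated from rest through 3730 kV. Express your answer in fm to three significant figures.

λ = 5.26 fm

KE = 2eV = 2 × 1.602 × 10⁻¹⁹ × 3.730 × 10⁶ = 1.195 × 10⁻¹² J.
p = √(2mKE) = √(2 × 6.645 × 10⁻²⁷ × 1.195 × 10⁻¹²) = 1.260 × 10⁻¹⁹ kg·m/s.
λ = h/p = 6.626 × 10⁻³⁴ / 1.260 × 10⁻¹⁹ = 5.26 × 10⁻¹⁵ m = 5.26 fm.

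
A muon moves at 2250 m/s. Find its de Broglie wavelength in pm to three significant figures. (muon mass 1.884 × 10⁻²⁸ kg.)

p = mv = 1.884 × 10⁻²⁸ × 2250 = 4.239 × 10⁻²⁵ kg·m/s.
λ = h/p = 6.626 × 10⁻³⁴ / 4.239 × 10⁻²⁵ = 1.56 × 10⁻⁹ m = 1560 pm.

λ = 1560 pm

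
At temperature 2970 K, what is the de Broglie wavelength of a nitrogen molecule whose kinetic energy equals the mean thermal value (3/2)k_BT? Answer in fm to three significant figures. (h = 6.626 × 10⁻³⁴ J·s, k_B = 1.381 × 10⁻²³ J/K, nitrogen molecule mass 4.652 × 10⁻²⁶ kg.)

KE = (3/2)k_BT = 1.5 × 1.381 × 10⁻²³ × 2970 = 6.152 × 10⁻²⁰ J.
p = √(2mKE) = √(2 × 4.652 × 10⁻²⁶ × 6.152 × 10⁻²⁰) = 7.566 × 10⁻²³ kg·m/s.
λ = h/p = 8.76 × 10⁻¹² m = 8760 fm.

λ = 8760 fm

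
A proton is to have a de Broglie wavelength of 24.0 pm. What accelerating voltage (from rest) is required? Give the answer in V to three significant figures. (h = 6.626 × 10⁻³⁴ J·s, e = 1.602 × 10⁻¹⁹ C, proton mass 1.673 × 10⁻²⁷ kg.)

p = h/λ = 6.626 × 10⁻³⁴ / 2.400 × 10⁻¹¹ = 2.761 × 10⁻²³ kg·m/s.
KE = p²/(2m) = 2.278 × 10⁻¹⁹ J.
V = KE/e = 2.278 × 10⁻¹⁹ / (1.602 × 10⁻¹⁹) = 1.42 V.

V = 1.42 V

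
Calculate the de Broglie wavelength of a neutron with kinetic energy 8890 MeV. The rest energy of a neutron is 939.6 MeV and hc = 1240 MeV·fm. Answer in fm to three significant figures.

Total energy E = KE + m₀c² = 8890 + 939.6 = 9829.6 MeV.
(pc)² = E² − (m₀c²)² = (9829.6)² − (939.6)² = 9.574 × 10⁷ MeV², so pc = 9785 MeV.
λ = hc/(pc) = 1240 MeV·fm / 9785 MeV = 0.127 fm.

λ = 0.127 fm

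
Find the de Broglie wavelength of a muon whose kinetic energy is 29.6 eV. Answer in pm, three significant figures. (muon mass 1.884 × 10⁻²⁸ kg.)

λ = 15.7 pm

KE = 29.6 eV = 4.742 × 10⁻¹⁸ J.
p = √(2mKE) = √(2 × 1.884 × 10⁻²⁸ × 4.742 × 10⁻¹⁸) = 4.227 × 10⁻²³ kg·m/s.
λ = h/p = 6.626 × 10⁻³⁴ / 4.227 × 10⁻²³ = 1.57 × 10⁻¹¹ m = 15.7 pm.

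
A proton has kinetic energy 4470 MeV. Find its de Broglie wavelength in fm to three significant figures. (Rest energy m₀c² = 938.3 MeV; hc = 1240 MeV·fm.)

λ = 0.233 fm

Total energy E = KE + m₀c² = 4470 + 938.3 = 5408.3 MeV.
(pc)² = E² − (m₀c²)² = (5408.3)² − (938.3)² = 2.837 × 10⁷ MeV², so pc = 5326 MeV.
λ = hc/(pc) = 1240 MeV·fm / 5326 MeV = 0.233 fm.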